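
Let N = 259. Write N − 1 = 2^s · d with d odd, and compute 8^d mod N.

259 − 1 = 258 = 2^1 · 129, so d = 129.
8^1 ≡ 8 (mod 259)
8^2 ≡ 8^2 = 64 ≡ 64 (mod 259)
8^4 ≡ 64^2 = 4096 ≡ 211 (mod 259)
8^8 ≡ 211^2 = 44521 ≡ 232 (mod 259)
8^16 ≡ 232^2 = 53824 ≡ 211 (mod 259)
8^32 ≡ 211^2 = 44521 ≡ 232 (mod 259)
8^64 ≡ 232^2 = 53824 ≡ 211 (mod 259)
8^128 ≡ 211^2 = 44521 ≡ 232 (mod 259)
129 = 128 + 1 in binary powers of 2.
So 8^129 ≡ 232 · 8 ≡ 43 (mod 259).
Squaring chain: 43; never reaches −1, so base 8 is a Miller–Rabin witness that 259 is composite.

43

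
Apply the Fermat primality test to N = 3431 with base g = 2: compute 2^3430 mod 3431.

2922

2^1 ≡ 2 (mod 3431)
2^2 ≡ 2^2 = 4 ≡ 4 (mod 3431)
2^4 ≡ 4^2 = 16 ≡ 16 (mod 3431)
2^8 ≡ 16^2 = 256 ≡ 256 (mod 3431)
2^16 ≡ 256^2 = 65536 ≡ 347 (mod 3431)
2^32 ≡ 347^2 = 120409 ≡ 324 (mod 3431)
2^64 ≡ 324^2 = 104976 ≡ 2046 (mod 3431)
2^128 ≡ 2046^2 = 4186116 ≡ 296 (mod 3431)
2^256 ≡ 296^2 = 87616 ≡ 1841 (mod 3431)
2^512 ≡ 1841^2 = 3389281 ≡ 2884 (mod 3431)
2^1024 ≡ 2884^2 = 8317456 ≡ 712 (mod 3431)
2^2048 ≡ 712^2 = 506944 ≡ 2587 (mod 3431)
3430 = 2048 + 1024 + 256 + 64 + 32 + 4 + 2 in binary powers of 2.
So 2^3430 ≡ 2587 · 712 · 1841 · 2046 · 324 · 16 · 4 ≡ 2922 (mod 3431).
Since 2922 ≠ 1, base 2 is a Fermat witness: 3431 is composite.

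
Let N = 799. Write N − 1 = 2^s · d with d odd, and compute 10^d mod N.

799 − 1 = 798 = 2^1 · 399, so d = 399.
10^1 ≡ 10 (mod 799)
10^2 ≡ 10^2 = 100 ≡ 100 (mod 799)
10^4 ≡ 100^2 = 10000 ≡ 412 (mod 799)
10^8 ≡ 412^2 = 169744 ≡ 356 (mod 799)
10^16 ≡ 356^2 = 126736 ≡ 494 (mod 799)
10^32 ≡ 494^2 = 244036 ≡ 341 (mod 799)
10^64 ≡ 341^2 = 116281 ≡ 426 (mod 799)
10^128 ≡ 426^2 = 181476 ≡ 103 (mod 799)
10^256 ≡ 103^2 = 10609 ≡ 222 (mod 799)
399 = 256 + 128 + 8 + 4 + 2 + 1 in binary powers of 2.
So 10^399 ≡ 222 · 103 · 356 · 412 · 100 · 10 ≡ 114 (mod 799).
Squaring chain: 114; never reaches −1, so base 10 is a Miller–Rabin witness that 799 is composite.

114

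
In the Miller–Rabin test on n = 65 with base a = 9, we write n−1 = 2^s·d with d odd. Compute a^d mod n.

65 − 1 = 64 = 2^6 · 1, so d = 1.
9^1 ≡ 9 (mod 65)
1 = 1 in binary powers of 2.
So 9^1 ≡ 9 ≡ 9 (mod 65).
Squaring chain: 9 → 16 → 61 → 16 → 61 → 16; never reaches −1, so base 9 is a Miller–Rabin witness that 65 is composite.

9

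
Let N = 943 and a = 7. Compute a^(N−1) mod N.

156

7^1 ≡ 7 (mod 943)
7^2 ≡ 7^2 = 49 ≡ 49 (mod 943)
7^4 ≡ 49^2 = 2401 ≡ 515 (mod 943)
7^8 ≡ 515^2 = 265225 ≡ 242 (mod 943)
7^16 ≡ 242^2 = 58564 ≡ 98 (mod 943)
7^32 ≡ 98^2 = 9604 ≡ 174 (mod 943)
7^64 ≡ 174^2 = 30276 ≡ 100 (mod 943)
7^128 ≡ 100^2 = 10000 ≡ 570 (mod 943)
7^256 ≡ 570^2 = 324900 ≡ 508 (mod 943)
7^512 ≡ 508^2 = 258064 ≡ 625 (mod 943)
942 = 512 + 256 + 128 + 32 + 8 + 4 + 2 in binary powers of 2.
So 7^942 ≡ 625 · 508 · 570 · 174 · 242 · 515 · 49 ≡ 156 (mod 943).
Since 156 ≠ 1, base 7 is a Fermat witness: 943 is composite.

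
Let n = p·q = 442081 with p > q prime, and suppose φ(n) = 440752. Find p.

φ(n) = (p−1)(q−1) = n − (p+q) + 1, so p + q = 442081 − 440752 + 1 = 1330.
p and q are the roots of t² − 1330t + 442081 = 0.
Discriminant: 1330² − 4·442081 = 1768900 − 1768324 = 576; √576 = 24.
q = (1330 − 24)/2 = 653, p = (1330 + 24)/2 = 677.
Check: 653 · 677 = 442081.

677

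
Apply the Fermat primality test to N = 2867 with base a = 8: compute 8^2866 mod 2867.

8^1 ≡ 8 (mod 2867)
8^2 ≡ 8^2 = 64 ≡ 64 (mod 2867)
8^4 ≡ 64^2 = 4096 ≡ 1229 (mod 2867)
8^8 ≡ 1229^2 = 1510441 ≡ 2399 (mod 2867)
8^16 ≡ 2399^2 = 5755201 ≡ 1132 (mod 2867)
8^32 ≡ 1132^2 = 1281424 ≡ 2742 (mod 2867)
8^64 ≡ 2742^2 = 7518564 ≡ 1290 (mod 2867)
8^128 ≡ 1290^2 = 1664100 ≡ 1240 (mod 2867)
8^256 ≡ 1240^2 = 1537600 ≡ 888 (mod 2867)
8^512 ≡ 888^2 = 788544 ≡ 119 (mod 2867)
8^1024 ≡ 119^2 = 14161 ≡ 2693 (mod 2867)
8^2048 ≡ 2693^2 = 7252249 ≡ 1606 (mod 2867)
2866 = 2048 + 512 + 256 + 32 + 16 + 2 in binary powers of 2.
So 8^2866 ≡ 1606 · 119 · 888 · 2742 · 1132 · 64 ≡ 332 (mod 2867).
Since 332 ≠ 1, base 8 is a Fermat witness: 2867 is composite.

332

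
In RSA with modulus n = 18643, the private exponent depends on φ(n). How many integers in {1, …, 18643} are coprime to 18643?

18360

Factor: 18643 = 103 · 181.
φ(18643) = (103−1) · (181−1) = 102 · 180 = 18360.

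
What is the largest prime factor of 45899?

45899 = 7 · 6557
6557 = 79 · 83
83 is prime.
So 45899 = 7 · 79 · 83; the largest prime factor is 83.

83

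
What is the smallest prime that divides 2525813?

29

2525813 is odd.
Digit sum 26, not divisible by 3.
Ends in 3: not divisible by 5.
7: 2525813 = 7·360830 + 3
11: 2525813 = 11·229619 + 4
13: 2525813 = 13·194293 + 4
17: 2525813 = 17·148577 + 4
19: 2525813 = 19·132937 + 10
23: 2525813 = 23·109817 + 22
29: 2525813 = 29·87097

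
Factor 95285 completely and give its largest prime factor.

95285 = 5 · 19057
19057 = 17 · 1121
1121 = 19 · 59
59 is prime.
So 95285 = 5 · 17 · 19 · 59; the largest prime factor is 59.

59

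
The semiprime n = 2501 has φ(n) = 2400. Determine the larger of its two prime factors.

φ(n) = (p−1)(q−1) = n − (p+q) + 1, so p + q = 2501 − 2400 + 1 = 102.
p and q are the roots of t² − 102t + 2501 = 0.
Discriminant: 102² − 4·2501 = 10404 − 10004 = 400; √400 = 20.
q = (102 − 20)/2 = 41, p = (102 + 20)/2 = 61.
Check: 41 · 61 = 2501.

61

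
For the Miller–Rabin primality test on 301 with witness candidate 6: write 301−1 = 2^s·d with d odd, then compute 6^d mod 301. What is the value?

301 − 1 = 300 = 2^2 · 75, so d = 75.
6^1 ≡ 6 (mod 301)
6^2 ≡ 6^2 = 36 ≡ 36 (mod 301)
6^4 ≡ 36^2 = 1296 ≡ 92 (mod 301)
6^8 ≡ 92^2 = 8464 ≡ 36 (mod 301)
6^16 ≡ 36^2 = 1296 ≡ 92 (mod 301)
6^32 ≡ 92^2 = 8464 ≡ 36 (mod 301)
6^64 ≡ 36^2 = 1296 ≡ 92 (mod 301)
75 = 64 + 8 + 2 + 1 in binary powers of 2.
So 6^75 ≡ 92 · 36 · 36 · 6 ≡ 216 (mod 301).
Squaring chain: 216 → 1; never reaches −1, so base 6 is a Miller–Rabin witness that 301 is composite.

216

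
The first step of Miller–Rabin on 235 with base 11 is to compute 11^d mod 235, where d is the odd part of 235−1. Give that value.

161

235 − 1 = 234 = 2^1 · 117, so d = 117.
11^1 ≡ 11 (mod 235)
11^2 ≡ 11^2 = 121 ≡ 121 (mod 235)
11^4 ≡ 121^2 = 14641 ≡ 71 (mod 235)
11^8 ≡ 71^2 = 5041 ≡ 106 (mod 235)
11^16 ≡ 106^2 = 11236 ≡ 191 (mod 235)
11^32 ≡ 191^2 = 36481 ≡ 56 (mod 235)
11^64 ≡ 56^2 = 3136 ≡ 81 (mod 235)
117 = 64 + 32 + 16 + 4 + 1 in binary powers of 2.
So 11^117 ≡ 81 · 56 · 191 · 71 · 11 ≡ 161 (mod 235).
Squaring chain: 161; never reaches −1, so base 11 is a Miller–Rabin witness that 235 is composite.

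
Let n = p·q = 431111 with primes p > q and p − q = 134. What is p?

Since p = q + 134, we have 431111 = q(q + 134), so q² + 134q − 431111 = 0.
Discriminant: 134² + 4·431111 = 17956 + 1724444 = 1742400; √1742400 = 1320.
q = (−134 + 1320)/2 = 593, and p = q + 134 = 727.
Check: 593 · 727 = 431111.

727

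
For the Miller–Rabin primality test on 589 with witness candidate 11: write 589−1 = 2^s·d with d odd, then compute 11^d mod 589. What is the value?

589 − 1 = 588 = 2^2 · 147, so d = 147.
11^1 ≡ 11 (mod 589)
11^2 ≡ 11^2 = 121 ≡ 121 (mod 589)
11^4 ≡ 121^2 = 14641 ≡ 505 (mod 589)
11^8 ≡ 505^2 = 255025 ≡ 577 (mod 589)
11^16 ≡ 577^2 = 332929 ≡ 144 (mod 589)
11^32 ≡ 144^2 = 20736 ≡ 121 (mod 589)
11^64 ≡ 121^2 = 14641 ≡ 505 (mod 589)
11^128 ≡ 505^2 = 255025 ≡ 577 (mod 589)
147 = 128 + 16 + 2 + 1 in binary powers of 2.
So 11^147 ≡ 577 · 144 · 121 · 11 ≡ 77 (mod 589).
Squaring chain: 77 → 39; never reaches −1, so base 11 is a Miller–Rabin witness that 589 is composite.

77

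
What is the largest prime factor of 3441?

37

3441 = 3 · 1147
1147 = 31 · 37
37 is prime.
So 3441 = 3 · 31 · 37; the largest prime factor is 37.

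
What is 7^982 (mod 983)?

1

7^1 ≡ 7 (mod 983)
7^2 ≡ 7^2 = 49 ≡ 49 (mod 983)
7^4 ≡ 49^2 = 2401 ≡ 435 (mod 983)
7^8 ≡ 435^2 = 189225 ≡ 489 (mod 983)
7^16 ≡ 489^2 = 239121 ≡ 252 (mod 983)
7^32 ≡ 252^2 = 63504 ≡ 592 (mod 983)
7^64 ≡ 592^2 = 350464 ≡ 516 (mod 983)
7^128 ≡ 516^2 = 266256 ≡ 846 (mod 983)
7^256 ≡ 846^2 = 715716 ≡ 92 (mod 983)
7^512 ≡ 92^2 = 8464 ≡ 600 (mod 983)
982 = 512 + 256 + 128 + 64 + 16 + 4 + 2 in binary powers of 2.
So 7^982 ≡ 600 · 92 · 846 · 516 · 252 · 435 · 49 ≡ 1 (mod 983).
Since the result is 1, base 7 gives no evidence that 983 is composite.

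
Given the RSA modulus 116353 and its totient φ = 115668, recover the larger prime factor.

379

φ(n) = (p−1)(q−1) = n − (p+q) + 1, so p + q = 116353 − 115668 + 1 = 686.
p and q are the roots of t² − 686t + 116353 = 0.
Discriminant: 686² − 4·116353 = 470596 − 465412 = 5184; √5184 = 72.
q = (686 − 72)/2 = 307, p = (686 + 72)/2 = 379.
Check: 307 · 379 = 116353.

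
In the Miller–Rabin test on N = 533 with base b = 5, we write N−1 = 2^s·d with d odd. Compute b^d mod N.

533 − 1 = 532 = 2^2 · 133, so d = 133.
5^1 ≡ 5 (mod 533)
5^2 ≡ 5^2 = 25 ≡ 25 (mod 533)
5^4 ≡ 25^2 = 625 ≡ 92 (mod 533)
5^8 ≡ 92^2 = 8464 ≡ 469 (mod 533)
5^16 ≡ 469^2 = 219961 ≡ 365 (mod 533)
5^32 ≡ 365^2 = 133225 ≡ 508 (mod 533)
5^64 ≡ 508^2 = 258064 ≡ 92 (mod 533)
5^128 ≡ 92^2 = 8464 ≡ 469 (mod 533)
133 = 128 + 4 + 1 in binary powers of 2.
So 5^133 ≡ 469 · 92 · 5 ≡ 408 (mod 533).
Squaring chain: 408 → 168; never reaches −1, so base 5 is a Miller–Rabin witness that 533 is composite.

408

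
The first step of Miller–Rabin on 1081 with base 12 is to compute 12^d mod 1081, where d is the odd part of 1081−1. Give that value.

440

1081 − 1 = 1080 = 2^3 · 135, so d = 135.
12^1 ≡ 12 (mod 1081)
12^2 ≡ 12^2 = 144 ≡ 144 (mod 1081)
12^4 ≡ 144^2 = 20736 ≡ 197 (mod 1081)
12^8 ≡ 197^2 = 38809 ≡ 974 (mod 1081)
12^16 ≡ 974^2 = 948676 ≡ 639 (mod 1081)
12^32 ≡ 639^2 = 408321 ≡ 784 (mod 1081)
12^64 ≡ 784^2 = 614656 ≡ 648 (mod 1081)
12^128 ≡ 648^2 = 419904 ≡ 476 (mod 1081)
135 = 128 + 4 + 2 + 1 in binary powers of 2.
So 12^135 ≡ 476 · 197 · 144 · 12 ≡ 440 (mod 1081).
Squaring chain: 440 → 101 → 472; never reaches −1, so base 12 is a Miller–Rabin witness that 1081 is composite.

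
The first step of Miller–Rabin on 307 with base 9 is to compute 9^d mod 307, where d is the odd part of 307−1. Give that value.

307 − 1 = 306 = 2^1 · 153, so d = 153.
9^1 ≡ 9 (mod 307)
9^2 ≡ 9^2 = 81 ≡ 81 (mod 307)
9^4 ≡ 81^2 = 6561 ≡ 114 (mod 307)
9^8 ≡ 114^2 = 12996 ≡ 102 (mod 307)
9^16 ≡ 102^2 = 10404 ≡ 273 (mod 307)
9^32 ≡ 273^2 = 74529 ≡ 235 (mod 307)
9^64 ≡ 235^2 = 55225 ≡ 272 (mod 307)
9^128 ≡ 272^2 = 73984 ≡ 304 (mod 307)
153 = 128 + 16 + 8 + 1 in binary powers of 2.
So 9^153 ≡ 304 · 273 · 102 · 9 ≡ 1 (mod 307).
Since 9^d ≡ 1 (mod 307), base 9 does not prove 307 composite.

1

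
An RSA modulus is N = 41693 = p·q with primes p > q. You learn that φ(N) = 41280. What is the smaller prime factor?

173

φ(n) = (p−1)(q−1) = n − (p+q) + 1, so p + q = 41693 − 41280 + 1 = 414.
p and q are the roots of t² − 414t + 41693 = 0.
Discriminant: 414² − 4·41693 = 171396 − 166772 = 4624; √4624 = 68.
q = (414 − 68)/2 = 173, p = (414 + 68)/2 = 241.
Check: 173 · 241 = 41693.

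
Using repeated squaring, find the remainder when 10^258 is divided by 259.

10^1 ≡ 10 (mod 259)
10^2 ≡ 10^2 = 100 ≡ 100 (mod 259)
10^4 ≡ 100^2 = 10000 ≡ 158 (mod 259)
10^8 ≡ 158^2 = 24964 ≡ 100 (mod 259)
10^16 ≡ 100^2 = 10000 ≡ 158 (mod 259)
10^32 ≡ 158^2 = 24964 ≡ 100 (mod 259)
10^64 ≡ 100^2 = 10000 ≡ 158 (mod 259)
10^128 ≡ 158^2 = 24964 ≡ 100 (mod 259)
10^256 ≡ 100^2 = 10000 ≡ 158 (mod 259)
258 = 256 + 2 in binary powers of 2.
So 10^258 ≡ 158 · 100 ≡ 1 (mod 259).
Since the result is 1, base 10 gives no evidence that 259 is composite.

1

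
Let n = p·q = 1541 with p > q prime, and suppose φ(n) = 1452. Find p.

67

φ(n) = (p−1)(q−1) = n − (p+q) + 1, so p + q = 1541 − 1452 + 1 = 90.
p and q are the roots of t² − 90t + 1541 = 0.
Discriminant: 90² − 4·1541 = 8100 − 6164 = 1936; √1936 = 44.
q = (90 − 44)/2 = 23, p = (90 + 44)/2 = 67.
Check: 23 · 67 = 1541.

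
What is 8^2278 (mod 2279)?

8^1 ≡ 8 (mod 2279)
8^2 ≡ 8^2 = 64 ≡ 64 (mod 2279)
8^4 ≡ 64^2 = 4096 ≡ 1817 (mod 2279)
8^8 ≡ 1817^2 = 3301489 ≡ 1497 (mod 2279)
8^16 ≡ 1497^2 = 2241009 ≡ 752 (mod 2279)
8^32 ≡ 752^2 = 565504 ≡ 312 (mod 2279)
8^64 ≡ 312^2 = 97344 ≡ 1626 (mod 2279)
8^128 ≡ 1626^2 = 2643876 ≡ 236 (mod 2279)
8^256 ≡ 236^2 = 55696 ≡ 1000 (mod 2279)
8^512 ≡ 1000^2 = 1000000 ≡ 1798 (mod 2279)
8^1024 ≡ 1798^2 = 3232804 ≡ 1182 (mod 2279)
8^2048 ≡ 1182^2 = 1397124 ≡ 97 (mod 2279)
2278 = 2048 + 128 + 64 + 32 + 4 + 2 in binary powers of 2.
So 8^2278 ≡ 97 · 236 · 1626 · 312 · 1817 · 64 ≡ 520 (mod 2279).
Since 520 ≠ 1, base 8 is a Fermat witness: 2279 is composite.

520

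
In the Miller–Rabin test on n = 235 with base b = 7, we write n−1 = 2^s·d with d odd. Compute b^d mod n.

2

235 − 1 = 234 = 2^1 · 117, so d = 117.
7^1 ≡ 7 (mod 235)
7^2 ≡ 7^2 = 49 ≡ 49 (mod 235)
7^4 ≡ 49^2 = 2401 ≡ 51 (mod 235)
7^8 ≡ 51^2 = 2601 ≡ 16 (mod 235)
7^16 ≡ 16^2 = 256 ≡ 21 (mod 235)
7^32 ≡ 21^2 = 441 ≡ 206 (mod 235)
7^64 ≡ 206^2 = 42436 ≡ 136 (mod 235)
117 = 64 + 32 + 16 + 4 + 1 in binary powers of 2.
So 7^117 ≡ 136 · 206 · 21 · 51 · 7 ≡ 2 (mod 235).
Squaring chain: 2; never reaches −1, so base 7 is a Miller–Rabin witness that 235 is composite.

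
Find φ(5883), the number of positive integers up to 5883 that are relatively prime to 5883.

3744

Factor: 5883 = 3 · 37 · 53.
φ(5883) = (3−1) · (37−1) · (53−1) = 2 · 36 · 52 = 3744.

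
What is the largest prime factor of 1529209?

1529209 = 11 · 139019
139019 = 43 · 3233
3233 = 53 · 61
61 is prime.
So 1529209 = 11 · 43 · 53 · 61; the largest prime factor is 61.

61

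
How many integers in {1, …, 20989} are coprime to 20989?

Factor: 20989 = 139 · 151.
φ(20989) = (139−1) · (151−1) = 138 · 150 = 20700.

20700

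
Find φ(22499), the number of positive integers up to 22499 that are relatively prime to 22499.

Factor: 22499 = 149 · 151.
φ(22499) = (149−1) · (151−1) = 148 · 150 = 22200.

22200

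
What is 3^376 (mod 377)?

3^1 ≡ 3 (mod 377)
3^2 ≡ 3^2 = 9 ≡ 9 (mod 377)
3^4 ≡ 9^2 = 81 ≡ 81 (mod 377)
3^8 ≡ 81^2 = 6561 ≡ 152 (mod 377)
3^16 ≡ 152^2 = 23104 ≡ 107 (mod 377)
3^32 ≡ 107^2 = 11449 ≡ 139 (mod 377)
3^64 ≡ 139^2 = 19321 ≡ 94 (mod 377)
3^128 ≡ 94^2 = 8836 ≡ 165 (mod 377)
3^256 ≡ 165^2 = 27225 ≡ 81 (mod 377)
376 = 256 + 64 + 32 + 16 + 8 in binary powers of 2.
So 3^376 ≡ 81 · 94 · 139 · 107 · 152 ≡ 16 (mod 377).
Since 16 ≠ 1, base 3 is a Fermat witness: 377 is composite.

16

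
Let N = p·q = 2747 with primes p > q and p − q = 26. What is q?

Since p = q + 26, we have 2747 = q(q + 26), so q² + 26q − 2747 = 0.
Discriminant: 26² + 4·2747 = 676 + 10988 = 11664; √11664 = 108.
q = (−26 + 108)/2 = 41, and p = q + 26 = 67.
Check: 41 · 67 = 2747.

41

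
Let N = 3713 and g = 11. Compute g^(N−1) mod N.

11^1 ≡ 11 (mod 3713)
11^2 ≡ 11^2 = 121 ≡ 121 (mod 3713)
11^4 ≡ 121^2 = 14641 ≡ 3502 (mod 3713)
11^8 ≡ 3502^2 = 12264004 ≡ 3678 (mod 3713)
11^16 ≡ 3678^2 = 13527684 ≡ 1225 (mod 3713)
11^32 ≡ 1225^2 = 1500625 ≡ 573 (mod 3713)
11^64 ≡ 573^2 = 328329 ≡ 1585 (mod 3713)
11^128 ≡ 1585^2 = 2512225 ≡ 2237 (mod 3713)
11^256 ≡ 2237^2 = 5004169 ≡ 2758 (mod 3713)
11^512 ≡ 2758^2 = 7606564 ≡ 2340 (mod 3713)
11^1024 ≡ 2340^2 = 5475600 ≡ 2638 (mod 3713)
11^2048 ≡ 2638^2 = 6959044 ≡ 882 (mod 3713)
3712 = 2048 + 1024 + 512 + 128 in binary powers of 2.
So 11^3712 ≡ 882 · 2638 · 2340 · 2237 ≡ 2453 (mod 3713).
Since 2453 ≠ 1, base 11 is a Fermat witness: 3713 is composite.

2453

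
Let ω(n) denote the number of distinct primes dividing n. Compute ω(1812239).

1812239 = 11 · 164749
164749 = 13 · 12673
12673 = 19 · 667
667 = 23 · 29
1812239 = 11 · 13 · 19 · 23 · 29, which has 5 distinct prime factors.

5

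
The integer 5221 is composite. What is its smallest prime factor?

5221 is odd.
Digit sum 10, not divisible by 3.
Ends in 1: not divisible by 5.
7: 5221 = 7·745 + 6
11: 5221 = 11·474 + 7
13: 5221 = 13·401 + 8
17: 5221 = 17·307 + 2
19: 5221 = 19·274 + 15
23: 5221 = 23·227

23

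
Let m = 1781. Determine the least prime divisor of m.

13

1781 is odd.
Digit sum 17, not divisible by 3.
Ends in 1: not divisible by 5.
7: 1781 = 7·254 + 3
11: 1781 = 11·161 + 10
13: 1781 = 13·137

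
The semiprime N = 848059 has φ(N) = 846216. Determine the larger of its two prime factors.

967

φ(n) = (p−1)(q−1) = n − (p+q) + 1, so p + q = 848059 − 846216 + 1 = 1844.
p and q are the roots of t² − 1844t + 848059 = 0.
Discriminant: 1844² − 4·848059 = 3400336 − 3392236 = 8100; √8100 = 90.
q = (1844 − 90)/2 = 877, p = (1844 + 90)/2 = 967.
Check: 877 · 967 = 848059.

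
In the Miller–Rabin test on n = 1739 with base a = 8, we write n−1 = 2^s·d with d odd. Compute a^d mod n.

726

1739 − 1 = 1738 = 2^1 · 869, so d = 869.
8^1 ≡ 8 (mod 1739)
8^2 ≡ 8^2 = 64 ≡ 64 (mod 1739)
8^4 ≡ 64^2 = 4096 ≡ 618 (mod 1739)
8^8 ≡ 618^2 = 381924 ≡ 1083 (mod 1739)
8^16 ≡ 1083^2 = 1172889 ≡ 803 (mod 1739)
8^32 ≡ 803^2 = 644809 ≡ 1379 (mod 1739)
8^64 ≡ 1379^2 = 1901641 ≡ 914 (mod 1739)
8^128 ≡ 914^2 = 835396 ≡ 676 (mod 1739)
8^256 ≡ 676^2 = 456976 ≡ 1358 (mod 1739)
8^512 ≡ 1358^2 = 1844164 ≡ 824 (mod 1739)
869 = 512 + 256 + 64 + 32 + 4 + 1 in binary powers of 2.
So 8^869 ≡ 824 · 1358 · 914 · 1379 · 618 · 8 ≡ 726 (mod 1739).
Squaring chain: 726; never reaches −1, so base 8 is a Miller–Rabin witness that 1739 is composite.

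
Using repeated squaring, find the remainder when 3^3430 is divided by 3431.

3^1 ≡ 3 (mod 3431)
3^2 ≡ 3^2 = 9 ≡ 9 (mod 3431)
3^4 ≡ 9^2 = 81 ≡ 81 (mod 3431)
3^8 ≡ 81^2 = 6561 ≡ 3130 (mod 3431)
3^16 ≡ 3130^2 = 9796900 ≡ 1395 (mod 3431)
3^32 ≡ 1395^2 = 1946025 ≡ 648 (mod 3431)
3^64 ≡ 648^2 = 419904 ≡ 1322 (mod 3431)
3^128 ≡ 1322^2 = 1747684 ≡ 1305 (mod 3431)
3^256 ≡ 1305^2 = 1703025 ≡ 1249 (mod 3431)
3^512 ≡ 1249^2 = 1560001 ≡ 2327 (mod 3431)
3^1024 ≡ 2327^2 = 5414929 ≡ 811 (mod 3431)
3^2048 ≡ 811^2 = 657721 ≡ 2400 (mod 3431)
3430 = 2048 + 1024 + 256 + 64 + 32 + 4 + 2 in binary powers of 2.
So 3^3430 ≡ 2400 · 811 · 1249 · 1322 · 648 · 81 · 9 ≡ 1014 (mod 3431).
Since 1014 ≠ 1, base 3 is a Fermat witness: 3431 is composite.

1014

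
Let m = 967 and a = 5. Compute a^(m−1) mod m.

5^1 ≡ 5 (mod 967)
5^2 ≡ 5^2 = 25 ≡ 25 (mod 967)
5^4 ≡ 25^2 = 625 ≡ 625 (mod 967)
5^8 ≡ 625^2 = 390625 ≡ 924 (mod 967)
5^16 ≡ 924^2 = 853776 ≡ 882 (mod 967)
5^32 ≡ 882^2 = 777924 ≡ 456 (mod 967)
5^64 ≡ 456^2 = 207936 ≡ 31 (mod 967)
5^128 ≡ 31^2 = 961 ≡ 961 (mod 967)
5^256 ≡ 961^2 = 923521 ≡ 36 (mod 967)
5^512 ≡ 36^2 = 1296 ≡ 329 (mod 967)
966 = 512 + 256 + 128 + 64 + 4 + 2 in binary powers of 2.
So 5^966 ≡ 329 · 36 · 961 · 31 · 625 · 25 ≡ 1 (mod 967).
Since the result is 1, base 5 gives no evidence that 967 is composite.

1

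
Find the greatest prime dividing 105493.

83

105493 = 31 · 3403
3403 = 41 · 83
83 is prime.
So 105493 = 31 · 41 · 83; the largest prime factor is 83.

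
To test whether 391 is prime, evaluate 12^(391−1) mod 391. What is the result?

12^1 ≡ 12 (mod 391)
12^2 ≡ 12^2 = 144 ≡ 144 (mod 391)
12^4 ≡ 144^2 = 20736 ≡ 13 (mod 391)
12^8 ≡ 13^2 = 169 ≡ 169 (mod 391)
12^16 ≡ 169^2 = 28561 ≡ 18 (mod 391)
12^32 ≡ 18^2 = 324 ≡ 324 (mod 391)
12^64 ≡ 324^2 = 104976 ≡ 188 (mod 391)
12^128 ≡ 188^2 = 35344 ≡ 154 (mod 391)
12^256 ≡ 154^2 = 23716 ≡ 256 (mod 391)
390 = 256 + 128 + 4 + 2 in binary powers of 2.
So 12^390 ≡ 256 · 154 · 13 · 144 ≡ 87 (mod 391).
Since 87 ≠ 1, base 12 is a Fermat witness: 391 is composite.

87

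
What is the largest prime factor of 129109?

129109 = 41 · 3149
3149 = 47 · 67
67 is prime.
So 129109 = 41 · 47 · 67; the largest prime factor is 67.

67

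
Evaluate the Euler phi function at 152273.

136080

Factor: 152273 = 11 · 109 · 127.
φ(152273) = (11−1) · (109−1) · (127−1) = 10 · 108 · 126 = 136080.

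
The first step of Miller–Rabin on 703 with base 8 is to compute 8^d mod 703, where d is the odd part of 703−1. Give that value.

703 − 1 = 702 = 2^1 · 351, so d = 351.
8^1 ≡ 8 (mod 703)
8^2 ≡ 8^2 = 64 ≡ 64 (mod 703)
8^4 ≡ 64^2 = 4096 ≡ 581 (mod 703)
8^8 ≡ 581^2 = 337561 ≡ 121 (mod 703)
8^16 ≡ 121^2 = 14641 ≡ 581 (mod 703)
8^32 ≡ 581^2 = 337561 ≡ 121 (mod 703)
8^64 ≡ 121^2 = 14641 ≡ 581 (mod 703)
8^128 ≡ 581^2 = 337561 ≡ 121 (mod 703)
8^256 ≡ 121^2 = 14641 ≡ 581 (mod 703)
351 = 256 + 64 + 16 + 8 + 4 + 2 + 1 in binary powers of 2.
So 8^351 ≡ 581 · 581 · 581 · 121 · 581 · 64 · 8 ≡ 512 (mod 703).
Squaring chain: 512; never reaches −1, so base 8 is a Miller–Rabin witness that 703 is composite.

512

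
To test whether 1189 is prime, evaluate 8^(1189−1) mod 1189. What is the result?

8^1 ≡ 8 (mod 1189)
8^2 ≡ 8^2 = 64 ≡ 64 (mod 1189)
8^4 ≡ 64^2 = 4096 ≡ 529 (mod 1189)
8^8 ≡ 529^2 = 279841 ≡ 426 (mod 1189)
8^16 ≡ 426^2 = 181476 ≡ 748 (mod 1189)
8^32 ≡ 748^2 = 559504 ≡ 674 (mod 1189)
8^64 ≡ 674^2 = 454276 ≡ 78 (mod 1189)
8^128 ≡ 78^2 = 6084 ≡ 139 (mod 1189)
8^256 ≡ 139^2 = 19321 ≡ 297 (mod 1189)
8^512 ≡ 297^2 = 88209 ≡ 223 (mod 1189)
8^1024 ≡ 223^2 = 49729 ≡ 980 (mod 1189)
1188 = 1024 + 128 + 32 + 4 in binary powers of 2.
So 8^1188 ≡ 980 · 139 · 674 · 529 ≡ 836 (mod 1189).
Since 836 ≠ 1, base 8 is a Fermat witness: 1189 is composite.

836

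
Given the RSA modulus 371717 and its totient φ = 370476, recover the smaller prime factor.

φ(n) = (p−1)(q−1) = n − (p+q) + 1, so p + q = 371717 − 370476 + 1 = 1242.
p and q are the roots of t² − 1242t + 371717 = 0.
Discriminant: 1242² − 4·371717 = 1542564 − 1486868 = 55696; √55696 = 236.
q = (1242 − 236)/2 = 503, p = (1242 + 236)/2 = 739.
Check: 503 · 739 = 371717.

503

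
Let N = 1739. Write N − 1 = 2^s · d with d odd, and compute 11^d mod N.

1739 − 1 = 1738 = 2^1 · 869, so d = 869.
11^1 ≡ 11 (mod 1739)
11^2 ≡ 11^2 = 121 ≡ 121 (mod 1739)
11^4 ≡ 121^2 = 14641 ≡ 729 (mod 1739)
11^8 ≡ 729^2 = 531441 ≡ 1046 (mod 1739)
11^16 ≡ 1046^2 = 1094116 ≡ 285 (mod 1739)
11^32 ≡ 285^2 = 81225 ≡ 1231 (mod 1739)
11^64 ≡ 1231^2 = 1515361 ≡ 692 (mod 1739)
11^128 ≡ 692^2 = 478864 ≡ 639 (mod 1739)
11^256 ≡ 639^2 = 408321 ≡ 1395 (mod 1739)
11^512 ≡ 1395^2 = 1946025 ≡ 84 (mod 1739)
869 = 512 + 256 + 64 + 32 + 4 + 1 in binary powers of 2.
So 11^869 ≡ 84 · 1395 · 692 · 1231 · 729 · 11 ≡ 1470 (mod 1739).
Squaring chain: 1470; never reaches −1, so base 11 is a Miller–Rabin witness that 1739 is composite.

1470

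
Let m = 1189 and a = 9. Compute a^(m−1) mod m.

9^1 ≡ 9 (mod 1189)
9^2 ≡ 9^2 = 81 ≡ 81 (mod 1189)
9^4 ≡ 81^2 = 6561 ≡ 616 (mod 1189)
9^8 ≡ 616^2 = 379456 ≡ 165 (mod 1189)
9^16 ≡ 165^2 = 27225 ≡ 1067 (mod 1189)
9^32 ≡ 1067^2 = 1138489 ≡ 616 (mod 1189)
9^64 ≡ 616^2 = 379456 ≡ 165 (mod 1189)
9^128 ≡ 165^2 = 27225 ≡ 1067 (mod 1189)
9^256 ≡ 1067^2 = 1138489 ≡ 616 (mod 1189)
9^512 ≡ 616^2 = 379456 ≡ 165 (mod 1189)
9^1024 ≡ 165^2 = 27225 ≡ 1067 (mod 1189)
1188 = 1024 + 128 + 32 + 4 in binary powers of 2.
So 9^1188 ≡ 1067 · 1067 · 616 · 616 ≡ 575 (mod 1189).
Since 575 ≠ 1, base 9 is a Fermat witness: 1189 is composite.

575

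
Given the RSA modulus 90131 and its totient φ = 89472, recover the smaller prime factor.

193

φ(n) = (p−1)(q−1) = n − (p+q) + 1, so p + q = 90131 − 89472 + 1 = 660.
p and q are the roots of t² − 660t + 90131 = 0.
Discriminant: 660² − 4·90131 = 435600 − 360524 = 75076; √75076 = 274.
q = (660 − 274)/2 = 193, p = (660 + 274)/2 = 467.
Check: 193 · 467 = 90131.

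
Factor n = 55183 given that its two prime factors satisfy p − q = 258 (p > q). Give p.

397

Since p = q + 258, we have 55183 = q(q + 258), so q² + 258q − 55183 = 0.
Discriminant: 258² + 4·55183 = 66564 + 220732 = 287296; √287296 = 536.
q = (−258 + 536)/2 = 139, and p = q + 258 = 397.
Check: 139 · 397 = 55183.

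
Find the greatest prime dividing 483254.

483254 = 2 · 241627
241627 = 47 · 5141
5141 = 53 · 97
97 is prime.
So 483254 = 2 · 47 · 53 · 97; the largest prime factor is 97.

97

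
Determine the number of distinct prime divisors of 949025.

5

949025 = 5^2 · 37961
37961 = 7 · 5423
5423 = 11 · 493
493 = 17 · 29
949025 = 5^2 · 7 · 11 · 17 · 29, which has 5 distinct prime factors.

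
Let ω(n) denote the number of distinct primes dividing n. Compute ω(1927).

2

1927 = 41 · 47
1927 = 41 · 47, which has 2 distinct prime factors.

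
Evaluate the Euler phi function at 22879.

Factor: 22879 = 137 · 167.
φ(22879) = (137−1) · (167−1) = 136 · 166 = 22576.

22576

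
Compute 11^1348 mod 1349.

1094

11^1 ≡ 11 (mod 1349)
11^2 ≡ 11^2 = 121 ≡ 121 (mod 1349)
11^4 ≡ 121^2 = 14641 ≡ 1151 (mod 1349)
11^8 ≡ 1151^2 = 1324801 ≡ 83 (mod 1349)
11^16 ≡ 83^2 = 6889 ≡ 144 (mod 1349)
11^32 ≡ 144^2 = 20736 ≡ 501 (mod 1349)
11^64 ≡ 501^2 = 251001 ≡ 87 (mod 1349)
11^128 ≡ 87^2 = 7569 ≡ 824 (mod 1349)
11^256 ≡ 824^2 = 678976 ≡ 429 (mod 1349)
11^512 ≡ 429^2 = 184041 ≡ 577 (mod 1349)
11^1024 ≡ 577^2 = 332929 ≡ 1075 (mod 1349)
1348 = 1024 + 256 + 64 + 4 in binary powers of 2.
So 11^1348 ≡ 1075 · 429 · 87 · 1151 ≡ 1094 (mod 1349).
Since 1094 ≠ 1, base 11 is a Fermat witness: 1349 is composite.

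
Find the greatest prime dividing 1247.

43

1247 = 29 · 43
43 is prime.
So 1247 = 29 · 43; the largest prime factor is 43.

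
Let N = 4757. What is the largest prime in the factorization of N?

71

4757 = 67 · 71
71 is prime.
So 4757 = 67 · 71; the largest prime factor is 71.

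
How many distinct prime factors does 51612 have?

51612 = 2^2 · 12903
12903 = 3 · 4301
4301 = 11 · 391
391 = 17 · 23
51612 = 2^2 · 3 · 11 · 17 · 23, which has 5 distinct prime factors.

5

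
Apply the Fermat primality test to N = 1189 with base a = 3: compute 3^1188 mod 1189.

3^1 ≡ 3 (mod 1189)
3^2 ≡ 3^2 = 9 ≡ 9 (mod 1189)
3^4 ≡ 9^2 = 81 ≡ 81 (mod 1189)
3^8 ≡ 81^2 = 6561 ≡ 616 (mod 1189)
3^16 ≡ 616^2 = 379456 ≡ 165 (mod 1189)
3^32 ≡ 165^2 = 27225 ≡ 1067 (mod 1189)
3^64 ≡ 1067^2 = 1138489 ≡ 616 (mod 1189)
3^128 ≡ 616^2 = 379456 ≡ 165 (mod 1189)
3^256 ≡ 165^2 = 27225 ≡ 1067 (mod 1189)
3^512 ≡ 1067^2 = 1138489 ≡ 616 (mod 1189)
3^1024 ≡ 616^2 = 379456 ≡ 165 (mod 1189)
1188 = 1024 + 128 + 32 + 4 in binary powers of 2.
So 3^1188 ≡ 165 · 165 · 1067 · 81 ≡ 1147 (mod 1189).
Since 1147 ≠ 1, base 3 is a Fermat witness: 1189 is composite.

1147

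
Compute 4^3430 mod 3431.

1756

4^1 ≡ 4 (mod 3431)
4^2 ≡ 4^2 = 16 ≡ 16 (mod 3431)
4^4 ≡ 16^2 = 256 ≡ 256 (mod 3431)
4^8 ≡ 256^2 = 65536 ≡ 347 (mod 3431)
4^16 ≡ 347^2 = 120409 ≡ 324 (mod 3431)
4^32 ≡ 324^2 = 104976 ≡ 2046 (mod 3431)
4^64 ≡ 2046^2 = 4186116 ≡ 296 (mod 3431)
4^128 ≡ 296^2 = 87616 ≡ 1841 (mod 3431)
4^256 ≡ 1841^2 = 3389281 ≡ 2884 (mod 3431)
4^512 ≡ 2884^2 = 8317456 ≡ 712 (mod 3431)
4^1024 ≡ 712^2 = 506944 ≡ 2587 (mod 3431)
4^2048 ≡ 2587^2 = 6692569 ≡ 2119 (mod 3431)
3430 = 2048 + 1024 + 256 + 64 + 32 + 4 + 2 in binary powers of 2.
So 4^3430 ≡ 2119 · 2587 · 2884 · 296 · 2046 · 256 · 16 ≡ 1756 (mod 3431).
Since 1756 ≠ 1, base 4 is a Fermat witness: 3431 is composite.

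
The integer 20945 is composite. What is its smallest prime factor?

20945 is odd.
Digit sum 20, not divisible by 3.
Ends in 5: divisible by 5.

5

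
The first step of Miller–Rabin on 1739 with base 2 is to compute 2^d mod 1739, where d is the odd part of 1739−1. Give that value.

1623

1739 − 1 = 1738 = 2^1 · 869, so d = 869.
2^1 ≡ 2 (mod 1739)
2^2 ≡ 2^2 = 4 ≡ 4 (mod 1739)
2^4 ≡ 4^2 = 16 ≡ 16 (mod 1739)
2^8 ≡ 16^2 = 256 ≡ 256 (mod 1739)
2^16 ≡ 256^2 = 65536 ≡ 1193 (mod 1739)
2^32 ≡ 1193^2 = 1423249 ≡ 747 (mod 1739)
2^64 ≡ 747^2 = 558009 ≡ 1529 (mod 1739)
2^128 ≡ 1529^2 = 2337841 ≡ 625 (mod 1739)
2^256 ≡ 625^2 = 390625 ≡ 1089 (mod 1739)
2^512 ≡ 1089^2 = 1185921 ≡ 1662 (mod 1739)
869 = 512 + 256 + 64 + 32 + 4 + 1 in binary powers of 2.
So 2^869 ≡ 1662 · 1089 · 1529 · 747 · 16 · 2 ≡ 1623 (mod 1739).
Squaring chain: 1623; never reaches −1, so base 2 is a Miller–Rabin witness that 1739 is composite.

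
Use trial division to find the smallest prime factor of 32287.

83

32287 is odd.
Digit sum 22, not divisible by 3.
Ends in 7: not divisible by 5.
7: 32287 = 7·4612 + 3
11: 32287 = 11·2935 + 2
13: 32287 = 13·2483 + 8
17: 32287 = 17·1899 + 4
19: 32287 = 19·1699 + 6
23: 32287 = 23·1403 + 18
29: 32287 = 29·1113 + 10
31: 32287 = 31·1041 + 16
37: 32287 = 37·872 + 23
41: 32287 = 41·787 + 20
43: 32287 = 43·750 + 37
47: 32287 = 47·686 + 45
53: 32287 = 53·609 + 10
59: 32287 = 59·547 + 14
61: 32287 = 61·529 + 18
67: 32287 = 67·481 + 60
71: 32287 = 71·454 + 53
73: 32287 = 73·442 + 21
79: 32287 = 79·408 + 55
83: 32287 = 83·389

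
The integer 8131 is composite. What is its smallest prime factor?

47

8131 is odd.
Digit sum 13, not divisible by 3.
Ends in 1: not divisible by 5.
7: 8131 = 7·1161 + 4
11: 8131 = 11·739 + 2
13: 8131 = 13·625 + 6
17: 8131 = 17·478 + 5
19: 8131 = 19·427 + 18
23: 8131 = 23·353 + 12
29: 8131 = 29·280 + 11
31: 8131 = 31·262 + 9
37: 8131 = 37·219 + 28
41: 8131 = 41·198 + 13
43: 8131 = 43·189 + 4
47: 8131 = 47·173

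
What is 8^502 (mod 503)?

8^1 ≡ 8 (mod 503)
8^2 ≡ 8^2 = 64 ≡ 64 (mod 503)
8^4 ≡ 64^2 = 4096 ≡ 72 (mod 503)
8^8 ≡ 72^2 = 5184 ≡ 154 (mod 503)
8^16 ≡ 154^2 = 23716 ≡ 75 (mod 503)
8^32 ≡ 75^2 = 5625 ≡ 92 (mod 503)
8^64 ≡ 92^2 = 8464 ≡ 416 (mod 503)
8^128 ≡ 416^2 = 173056 ≡ 24 (mod 503)
8^256 ≡ 24^2 = 576 ≡ 73 (mod 503)
502 = 256 + 128 + 64 + 32 + 16 + 4 + 2 in binary powers of 2.
So 8^502 ≡ 73 · 24 · 416 · 92 · 75 · 72 · 64 ≡ 1 (mod 503).
Since the result is 1, base 8 gives no evidence that 503 is composite.

1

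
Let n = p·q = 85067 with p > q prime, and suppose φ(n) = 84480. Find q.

257

φ(n) = (p−1)(q−1) = n − (p+q) + 1, so p + q = 85067 − 84480 + 1 = 588.
p and q are the roots of t² − 588t + 85067 = 0.
Discriminant: 588² − 4·85067 = 345744 − 340268 = 5476; √5476 = 74.
q = (588 − 74)/2 = 257, p = (588 + 74)/2 = 331.
Check: 257 · 331 = 85067.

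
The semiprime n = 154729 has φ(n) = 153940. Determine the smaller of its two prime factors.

359

φ(n) = (p−1)(q−1) = n − (p+q) + 1, so p + q = 154729 − 153940 + 1 = 790.
p and q are the roots of t² − 790t + 154729 = 0.
Discriminant: 790² − 4·154729 = 624100 − 618916 = 5184; √5184 = 72.
q = (790 − 72)/2 = 359, p = (790 + 72)/2 = 431.
Check: 359 · 431 = 154729.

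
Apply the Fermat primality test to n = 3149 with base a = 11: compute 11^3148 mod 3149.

1529

11^1 ≡ 11 (mod 3149)
11^2 ≡ 11^2 = 121 ≡ 121 (mod 3149)
11^4 ≡ 121^2 = 14641 ≡ 2045 (mod 3149)
11^8 ≡ 2045^2 = 4182025 ≡ 153 (mod 3149)
11^16 ≡ 153^2 = 23409 ≡ 1366 (mod 3149)
11^32 ≡ 1366^2 = 1865956 ≡ 1748 (mod 3149)
11^64 ≡ 1748^2 = 3055504 ≡ 974 (mod 3149)
11^128 ≡ 974^2 = 948676 ≡ 827 (mod 3149)
11^256 ≡ 827^2 = 683929 ≡ 596 (mod 3149)
11^512 ≡ 596^2 = 355216 ≡ 2528 (mod 3149)
11^1024 ≡ 2528^2 = 6390784 ≡ 1463 (mod 3149)
11^2048 ≡ 1463^2 = 2140369 ≡ 2198 (mod 3149)
3148 = 2048 + 1024 + 64 + 8 + 4 in binary powers of 2.
So 11^3148 ≡ 2198 · 1463 · 974 · 153 · 2045 ≡ 1529 (mod 3149).
Since 1529 ≠ 1, base 11 is a Fermat witness: 3149 is composite.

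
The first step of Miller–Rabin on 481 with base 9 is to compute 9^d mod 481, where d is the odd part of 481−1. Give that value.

481 − 1 = 480 = 2^5 · 15, so d = 15.
9^1 ≡ 9 (mod 481)
9^2 ≡ 9^2 = 81 ≡ 81 (mod 481)
9^4 ≡ 81^2 = 6561 ≡ 308 (mod 481)
9^8 ≡ 308^2 = 94864 ≡ 107 (mod 481)
15 = 8 + 4 + 2 + 1 in binary powers of 2.
So 9^15 ≡ 107 · 308 · 81 · 9 ≡ 417 (mod 481).
Squaring chain: 417 → 248 → 417 → 248 → 417; never reaches −1, so base 9 is a Miller–Rabin witness that 481 is composite.

417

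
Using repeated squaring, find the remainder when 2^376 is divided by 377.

2^1 ≡ 2 (mod 377)
2^2 ≡ 2^2 = 4 ≡ 4 (mod 377)
2^4 ≡ 4^2 = 16 ≡ 16 (mod 377)
2^8 ≡ 16^2 = 256 ≡ 256 (mod 377)
2^16 ≡ 256^2 = 65536 ≡ 315 (mod 377)
2^32 ≡ 315^2 = 99225 ≡ 74 (mod 377)
2^64 ≡ 74^2 = 5476 ≡ 198 (mod 377)
2^128 ≡ 198^2 = 39204 ≡ 373 (mod 377)
2^256 ≡ 373^2 = 139129 ≡ 16 (mod 377)
376 = 256 + 64 + 32 + 16 + 8 in binary powers of 2.
So 2^376 ≡ 16 · 198 · 74 · 315 · 256 ≡ 94 (mod 377).
Since 94 ≠ 1, base 2 is a Fermat witness: 377 is composite.

94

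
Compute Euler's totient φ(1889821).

1834560

Factor: 1889821 = 53 · 181 · 197.
φ(1889821) = (53−1) · (181−1) · (197−1) = 52 · 180 · 196 = 1834560.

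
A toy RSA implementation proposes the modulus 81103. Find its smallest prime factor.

11

81103 is odd.
Digit sum 13, not divisible by 3.
Ends in 3: not divisible by 5.
7: 81103 = 7·11586 + 1
11: 81103 = 11·7373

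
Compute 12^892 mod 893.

178

12^1 ≡ 12 (mod 893)
12^2 ≡ 12^2 = 144 ≡ 144 (mod 893)
12^4 ≡ 144^2 = 20736 ≡ 197 (mod 893)
12^8 ≡ 197^2 = 38809 ≡ 410 (mod 893)
12^16 ≡ 410^2 = 168100 ≡ 216 (mod 893)
12^32 ≡ 216^2 = 46656 ≡ 220 (mod 893)
12^64 ≡ 220^2 = 48400 ≡ 178 (mod 893)
12^128 ≡ 178^2 = 31684 ≡ 429 (mod 893)
12^256 ≡ 429^2 = 184041 ≡ 83 (mod 893)
12^512 ≡ 83^2 = 6889 ≡ 638 (mod 893)
892 = 512 + 256 + 64 + 32 + 16 + 8 + 4 in binary powers of 2.
So 12^892 ≡ 638 · 83 · 178 · 220 · 216 · 410 · 197 ≡ 178 (mod 893).
Since 178 ≠ 1, base 12 is a Fermat witness: 893 is composite.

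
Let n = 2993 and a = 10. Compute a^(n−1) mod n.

2191

10^1 ≡ 10 (mod 2993)
10^2 ≡ 10^2 = 100 ≡ 100 (mod 2993)
10^4 ≡ 100^2 = 10000 ≡ 1021 (mod 2993)
10^8 ≡ 1021^2 = 1042441 ≡ 877 (mod 2993)
10^16 ≡ 877^2 = 769129 ≡ 2921 (mod 2993)
10^32 ≡ 2921^2 = 8532241 ≡ 2191 (mod 2993)
10^64 ≡ 2191^2 = 4800481 ≡ 2702 (mod 2993)
10^128 ≡ 2702^2 = 7300804 ≡ 877 (mod 2993)
10^256 ≡ 877^2 = 769129 ≡ 2921 (mod 2993)
10^512 ≡ 2921^2 = 8532241 ≡ 2191 (mod 2993)
10^1024 ≡ 2191^2 = 4800481 ≡ 2702 (mod 2993)
10^2048 ≡ 2702^2 = 7300804 ≡ 877 (mod 2993)
2992 = 2048 + 512 + 256 + 128 + 32 + 16 in binary powers of 2.
So 10^2992 ≡ 877 · 2191 · 2921 · 877 · 2191 · 2921 ≡ 2191 (mod 2993).
Since 2191 ≠ 1, base 10 is a Fermat witness: 2993 is composite.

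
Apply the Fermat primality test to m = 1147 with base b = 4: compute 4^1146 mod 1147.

4^1 ≡ 4 (mod 1147)
4^2 ≡ 4^2 = 16 ≡ 16 (mod 1147)
4^4 ≡ 16^2 = 256 ≡ 256 (mod 1147)
4^8 ≡ 256^2 = 65536 ≡ 157 (mod 1147)
4^16 ≡ 157^2 = 24649 ≡ 562 (mod 1147)
4^32 ≡ 562^2 = 315844 ≡ 419 (mod 1147)
4^64 ≡ 419^2 = 175561 ≡ 70 (mod 1147)
4^128 ≡ 70^2 = 4900 ≡ 312 (mod 1147)
4^256 ≡ 312^2 = 97344 ≡ 996 (mod 1147)
4^512 ≡ 996^2 = 992016 ≡ 1008 (mod 1147)
4^1024 ≡ 1008^2 = 1016064 ≡ 969 (mod 1147)
1146 = 1024 + 64 + 32 + 16 + 8 + 2 in binary powers of 2.
So 4^1146 ≡ 969 · 70 · 419 · 562 · 157 · 16 ≡ 1120 (mod 1147).
Since 1120 ≠ 1, base 4 is a Fermat witness: 1147 is composite.

1120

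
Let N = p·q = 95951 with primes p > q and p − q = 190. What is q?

229

Since p = q + 190, we have 95951 = q(q + 190), so q² + 190q − 95951 = 0.
Discriminant: 190² + 4·95951 = 36100 + 383804 = 419904; √419904 = 648.
q = (−190 + 648)/2 = 229, and p = q + 190 = 419.
Check: 229 · 419 = 95951.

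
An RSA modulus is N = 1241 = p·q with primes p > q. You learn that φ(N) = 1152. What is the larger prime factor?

73

φ(n) = (p−1)(q−1) = n − (p+q) + 1, so p + q = 1241 − 1152 + 1 = 90.
p and q are the roots of t² − 90t + 1241 = 0.
Discriminant: 90² − 4·1241 = 8100 − 4964 = 3136; √3136 = 56.
q = (90 − 56)/2 = 17, p = (90 + 56)/2 = 73.
Check: 17 · 73 = 1241.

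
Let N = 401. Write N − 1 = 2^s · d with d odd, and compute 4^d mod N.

20

401 − 1 = 400 = 2^4 · 25, so d = 25.
4^1 ≡ 4 (mod 401)
4^2 ≡ 4^2 = 16 ≡ 16 (mod 401)
4^4 ≡ 16^2 = 256 ≡ 256 (mod 401)
4^8 ≡ 256^2 = 65536 ≡ 173 (mod 401)
4^16 ≡ 173^2 = 29929 ≡ 255 (mod 401)
25 = 16 + 8 + 1 in binary powers of 2.
So 4^25 ≡ 255 · 173 · 4 ≡ 20 (mod 401).
Squaring chain: 20 → 400 → 1 → 1; reaches −1, so base 4 does not prove 401 composite.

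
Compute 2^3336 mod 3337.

1835

2^1 ≡ 2 (mod 3337)
2^2 ≡ 2^2 = 4 ≡ 4 (mod 3337)
2^4 ≡ 4^2 = 16 ≡ 16 (mod 3337)
2^8 ≡ 16^2 = 256 ≡ 256 (mod 3337)
2^16 ≡ 256^2 = 65536 ≡ 2133 (mod 3337)
2^32 ≡ 2133^2 = 4549689 ≡ 1358 (mod 3337)
2^64 ≡ 1358^2 = 1844164 ≡ 2140 (mod 3337)
2^128 ≡ 2140^2 = 4579600 ≡ 1236 (mod 3337)
2^256 ≡ 1236^2 = 1527696 ≡ 2687 (mod 3337)
2^512 ≡ 2687^2 = 7219969 ≡ 2038 (mod 3337)
2^1024 ≡ 2038^2 = 4153444 ≡ 2216 (mod 3337)
2^2048 ≡ 2216^2 = 4910656 ≡ 1929 (mod 3337)
3336 = 2048 + 1024 + 256 + 8 in binary powers of 2.
So 2^3336 ≡ 1929 · 2216 · 2687 · 256 ≡ 1835 (mod 3337).
Since 1835 ≠ 1, base 2 is a Fermat witness: 3337 is composite.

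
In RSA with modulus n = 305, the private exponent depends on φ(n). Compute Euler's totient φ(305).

Factor: 305 = 5 · 61.
φ(305) = (5−1) · (61−1) = 4 · 60 = 240.

240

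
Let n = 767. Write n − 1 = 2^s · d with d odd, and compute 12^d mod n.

767 − 1 = 766 = 2^1 · 383, so d = 383.
12^1 ≡ 12 (mod 767)
12^2 ≡ 12^2 = 144 ≡ 144 (mod 767)
12^4 ≡ 144^2 = 20736 ≡ 27 (mod 767)
12^8 ≡ 27^2 = 729 ≡ 729 (mod 767)
12^16 ≡ 729^2 = 531441 ≡ 677 (mod 767)
12^32 ≡ 677^2 = 458329 ≡ 430 (mod 767)
12^64 ≡ 430^2 = 184900 ≡ 53 (mod 767)
12^128 ≡ 53^2 = 2809 ≡ 508 (mod 767)
12^256 ≡ 508^2 = 258064 ≡ 352 (mod 767)
383 = 256 + 64 + 32 + 16 + 8 + 4 + 2 + 1 in binary powers of 2.
So 12^383 ≡ 352 · 53 · 430 · 677 · 729 · 27 · 144 · 12 ≡ 584 (mod 767).
Squaring chain: 584; never reaches −1, so base 12 is a Miller–Rabin witness that 767 is composite.

584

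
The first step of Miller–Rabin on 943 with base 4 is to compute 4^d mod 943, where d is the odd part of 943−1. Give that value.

943 − 1 = 942 = 2^1 · 471, so d = 471.
4^1 ≡ 4 (mod 943)
4^2 ≡ 4^2 = 16 ≡ 16 (mod 943)
4^4 ≡ 16^2 = 256 ≡ 256 (mod 943)
4^8 ≡ 256^2 = 65536 ≡ 469 (mod 943)
4^16 ≡ 469^2 = 219961 ≡ 242 (mod 943)
4^32 ≡ 242^2 = 58564 ≡ 98 (mod 943)
4^64 ≡ 98^2 = 9604 ≡ 174 (mod 943)
4^128 ≡ 174^2 = 30276 ≡ 100 (mod 943)
4^256 ≡ 100^2 = 10000 ≡ 570 (mod 943)
471 = 256 + 128 + 64 + 16 + 4 + 2 + 1 in binary powers of 2.
So 4^471 ≡ 570 · 100 · 174 · 242 · 256 · 16 · 4 ≡ 496 (mod 943).
Squaring chain: 496; never reaches −1, so base 4 is a Miller–Rabin witness that 943 is composite.

496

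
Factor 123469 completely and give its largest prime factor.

123469 = 37 · 3337
3337 = 47 · 71
71 is prime.
So 123469 = 37 · 47 · 71; the largest prime factor is 71.

71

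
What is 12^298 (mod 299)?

12^1 ≡ 12 (mod 299)
12^2 ≡ 12^2 = 144 ≡ 144 (mod 299)
12^4 ≡ 144^2 = 20736 ≡ 105 (mod 299)
12^8 ≡ 105^2 = 11025 ≡ 261 (mod 299)
12^16 ≡ 261^2 = 68121 ≡ 248 (mod 299)
12^32 ≡ 248^2 = 61504 ≡ 209 (mod 299)
12^64 ≡ 209^2 = 43681 ≡ 27 (mod 299)
12^128 ≡ 27^2 = 729 ≡ 131 (mod 299)
12^256 ≡ 131^2 = 17161 ≡ 118 (mod 299)
298 = 256 + 32 + 8 + 2 in binary powers of 2.
So 12^298 ≡ 118 · 209 · 261 · 144 ≡ 196 (mod 299).
Since 196 ≠ 1, base 12 is a Fermat witness: 299 is composite.

196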